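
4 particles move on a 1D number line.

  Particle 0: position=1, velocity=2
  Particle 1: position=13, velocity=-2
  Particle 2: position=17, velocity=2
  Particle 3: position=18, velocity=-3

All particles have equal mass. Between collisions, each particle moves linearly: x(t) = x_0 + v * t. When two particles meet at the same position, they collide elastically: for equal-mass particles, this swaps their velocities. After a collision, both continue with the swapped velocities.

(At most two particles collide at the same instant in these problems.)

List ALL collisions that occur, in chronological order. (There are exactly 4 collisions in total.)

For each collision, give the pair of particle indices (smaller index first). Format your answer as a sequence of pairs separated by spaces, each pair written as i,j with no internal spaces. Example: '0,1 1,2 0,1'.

Collision at t=1/5: particles 2 and 3 swap velocities; positions: p0=7/5 p1=63/5 p2=87/5 p3=87/5; velocities now: v0=2 v1=-2 v2=-3 v3=2
Collision at t=3: particles 0 and 1 swap velocities; positions: p0=7 p1=7 p2=9 p3=23; velocities now: v0=-2 v1=2 v2=-3 v3=2
Collision at t=17/5: particles 1 and 2 swap velocities; positions: p0=31/5 p1=39/5 p2=39/5 p3=119/5; velocities now: v0=-2 v1=-3 v2=2 v3=2
Collision at t=5: particles 0 and 1 swap velocities; positions: p0=3 p1=3 p2=11 p3=27; velocities now: v0=-3 v1=-2 v2=2 v3=2

Answer: 2,3 0,1 1,2 0,1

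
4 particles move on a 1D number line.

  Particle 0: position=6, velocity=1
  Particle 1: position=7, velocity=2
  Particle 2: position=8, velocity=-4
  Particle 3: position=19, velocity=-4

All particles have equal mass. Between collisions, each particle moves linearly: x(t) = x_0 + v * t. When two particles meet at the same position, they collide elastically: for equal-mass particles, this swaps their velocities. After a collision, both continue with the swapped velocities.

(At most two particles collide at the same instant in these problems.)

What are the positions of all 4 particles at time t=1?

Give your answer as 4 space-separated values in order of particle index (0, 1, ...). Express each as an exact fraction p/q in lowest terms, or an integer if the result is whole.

Collision at t=1/6: particles 1 and 2 swap velocities; positions: p0=37/6 p1=22/3 p2=22/3 p3=55/3; velocities now: v0=1 v1=-4 v2=2 v3=-4
Collision at t=2/5: particles 0 and 1 swap velocities; positions: p0=32/5 p1=32/5 p2=39/5 p3=87/5; velocities now: v0=-4 v1=1 v2=2 v3=-4
Advance to t=1 (no further collisions before then); velocities: v0=-4 v1=1 v2=2 v3=-4; positions = 4 7 9 15

Answer: 4 7 9 15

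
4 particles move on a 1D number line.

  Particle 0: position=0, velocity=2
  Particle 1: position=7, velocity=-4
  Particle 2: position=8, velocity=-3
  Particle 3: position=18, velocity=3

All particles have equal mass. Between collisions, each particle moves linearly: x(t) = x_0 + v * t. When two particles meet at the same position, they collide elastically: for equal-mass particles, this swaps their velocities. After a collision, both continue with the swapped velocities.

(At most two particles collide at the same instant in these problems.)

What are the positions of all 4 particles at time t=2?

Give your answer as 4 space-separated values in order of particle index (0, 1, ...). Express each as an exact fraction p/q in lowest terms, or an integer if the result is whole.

Collision at t=7/6: particles 0 and 1 swap velocities; positions: p0=7/3 p1=7/3 p2=9/2 p3=43/2; velocities now: v0=-4 v1=2 v2=-3 v3=3
Collision at t=8/5: particles 1 and 2 swap velocities; positions: p0=3/5 p1=16/5 p2=16/5 p3=114/5; velocities now: v0=-4 v1=-3 v2=2 v3=3
Advance to t=2 (no further collisions before then); velocities: v0=-4 v1=-3 v2=2 v3=3; positions = -1 2 4 24

Answer: -1 2 4 24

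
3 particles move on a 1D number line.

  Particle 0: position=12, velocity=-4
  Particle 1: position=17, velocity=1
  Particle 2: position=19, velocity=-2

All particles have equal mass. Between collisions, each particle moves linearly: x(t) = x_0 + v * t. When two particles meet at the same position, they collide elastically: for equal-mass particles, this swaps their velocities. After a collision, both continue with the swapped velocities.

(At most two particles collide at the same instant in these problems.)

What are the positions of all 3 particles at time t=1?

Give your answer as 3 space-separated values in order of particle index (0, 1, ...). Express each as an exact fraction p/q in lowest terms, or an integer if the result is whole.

Answer: 8 17 18

Derivation:
Collision at t=2/3: particles 1 and 2 swap velocities; positions: p0=28/3 p1=53/3 p2=53/3; velocities now: v0=-4 v1=-2 v2=1
Advance to t=1 (no further collisions before then); velocities: v0=-4 v1=-2 v2=1; positions = 8 17 18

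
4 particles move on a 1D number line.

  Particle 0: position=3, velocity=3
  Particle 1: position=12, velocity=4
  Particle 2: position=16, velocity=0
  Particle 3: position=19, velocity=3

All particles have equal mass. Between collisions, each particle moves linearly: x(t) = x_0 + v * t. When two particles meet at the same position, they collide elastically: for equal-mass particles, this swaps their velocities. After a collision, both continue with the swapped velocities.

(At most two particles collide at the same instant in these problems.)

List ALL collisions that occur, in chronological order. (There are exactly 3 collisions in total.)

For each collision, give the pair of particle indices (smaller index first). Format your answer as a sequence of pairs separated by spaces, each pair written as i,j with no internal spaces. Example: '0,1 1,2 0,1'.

Collision at t=1: particles 1 and 2 swap velocities; positions: p0=6 p1=16 p2=16 p3=22; velocities now: v0=3 v1=0 v2=4 v3=3
Collision at t=13/3: particles 0 and 1 swap velocities; positions: p0=16 p1=16 p2=88/3 p3=32; velocities now: v0=0 v1=3 v2=4 v3=3
Collision at t=7: particles 2 and 3 swap velocities; positions: p0=16 p1=24 p2=40 p3=40; velocities now: v0=0 v1=3 v2=3 v3=4

Answer: 1,2 0,1 2,3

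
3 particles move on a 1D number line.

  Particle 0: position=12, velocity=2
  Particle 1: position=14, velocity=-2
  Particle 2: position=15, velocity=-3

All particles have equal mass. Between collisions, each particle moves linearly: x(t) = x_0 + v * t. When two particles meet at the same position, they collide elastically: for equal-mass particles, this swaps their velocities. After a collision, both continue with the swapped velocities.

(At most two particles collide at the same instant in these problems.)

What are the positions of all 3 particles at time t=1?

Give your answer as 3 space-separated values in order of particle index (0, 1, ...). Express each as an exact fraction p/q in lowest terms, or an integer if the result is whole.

Collision at t=1/2: particles 0 and 1 swap velocities; positions: p0=13 p1=13 p2=27/2; velocities now: v0=-2 v1=2 v2=-3
Collision at t=3/5: particles 1 and 2 swap velocities; positions: p0=64/5 p1=66/5 p2=66/5; velocities now: v0=-2 v1=-3 v2=2
Collision at t=1: particles 0 and 1 swap velocities; positions: p0=12 p1=12 p2=14; velocities now: v0=-3 v1=-2 v2=2
Advance to t=1 (no further collisions before then); velocities: v0=-3 v1=-2 v2=2; positions = 12 12 14

Answer: 12 12 14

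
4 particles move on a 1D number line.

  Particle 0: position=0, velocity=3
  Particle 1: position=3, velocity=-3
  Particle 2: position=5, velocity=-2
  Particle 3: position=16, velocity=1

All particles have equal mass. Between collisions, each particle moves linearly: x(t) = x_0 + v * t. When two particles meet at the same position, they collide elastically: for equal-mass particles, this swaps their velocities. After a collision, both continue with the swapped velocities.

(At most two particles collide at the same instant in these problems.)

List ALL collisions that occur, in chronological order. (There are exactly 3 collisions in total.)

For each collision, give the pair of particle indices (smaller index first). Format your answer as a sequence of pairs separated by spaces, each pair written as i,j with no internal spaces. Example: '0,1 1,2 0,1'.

Answer: 0,1 1,2 2,3

Derivation:
Collision at t=1/2: particles 0 and 1 swap velocities; positions: p0=3/2 p1=3/2 p2=4 p3=33/2; velocities now: v0=-3 v1=3 v2=-2 v3=1
Collision at t=1: particles 1 and 2 swap velocities; positions: p0=0 p1=3 p2=3 p3=17; velocities now: v0=-3 v1=-2 v2=3 v3=1
Collision at t=8: particles 2 and 3 swap velocities; positions: p0=-21 p1=-11 p2=24 p3=24; velocities now: v0=-3 v1=-2 v2=1 v3=3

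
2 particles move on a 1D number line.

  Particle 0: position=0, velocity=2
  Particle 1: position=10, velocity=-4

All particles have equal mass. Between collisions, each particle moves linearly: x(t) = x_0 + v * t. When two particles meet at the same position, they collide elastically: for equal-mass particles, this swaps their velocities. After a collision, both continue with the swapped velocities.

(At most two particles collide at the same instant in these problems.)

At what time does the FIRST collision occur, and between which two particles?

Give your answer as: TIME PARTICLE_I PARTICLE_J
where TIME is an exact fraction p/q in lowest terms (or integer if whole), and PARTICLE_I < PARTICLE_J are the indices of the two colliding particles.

Answer: 5/3 0 1

Derivation:
Pair (0,1): pos 0,10 vel 2,-4 -> gap=10, closing at 6/unit, collide at t=5/3
Earliest collision: t=5/3 between 0 and 1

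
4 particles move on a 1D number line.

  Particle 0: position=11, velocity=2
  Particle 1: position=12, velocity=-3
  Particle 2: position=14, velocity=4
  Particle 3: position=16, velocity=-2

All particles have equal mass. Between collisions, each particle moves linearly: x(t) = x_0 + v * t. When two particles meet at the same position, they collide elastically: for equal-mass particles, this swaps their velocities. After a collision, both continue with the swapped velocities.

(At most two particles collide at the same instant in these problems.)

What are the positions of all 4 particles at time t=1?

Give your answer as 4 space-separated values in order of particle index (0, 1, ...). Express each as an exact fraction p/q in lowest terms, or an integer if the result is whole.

Collision at t=1/5: particles 0 and 1 swap velocities; positions: p0=57/5 p1=57/5 p2=74/5 p3=78/5; velocities now: v0=-3 v1=2 v2=4 v3=-2
Collision at t=1/3: particles 2 and 3 swap velocities; positions: p0=11 p1=35/3 p2=46/3 p3=46/3; velocities now: v0=-3 v1=2 v2=-2 v3=4
Advance to t=1 (no further collisions before then); velocities: v0=-3 v1=2 v2=-2 v3=4; positions = 9 13 14 18

Answer: 9 13 14 18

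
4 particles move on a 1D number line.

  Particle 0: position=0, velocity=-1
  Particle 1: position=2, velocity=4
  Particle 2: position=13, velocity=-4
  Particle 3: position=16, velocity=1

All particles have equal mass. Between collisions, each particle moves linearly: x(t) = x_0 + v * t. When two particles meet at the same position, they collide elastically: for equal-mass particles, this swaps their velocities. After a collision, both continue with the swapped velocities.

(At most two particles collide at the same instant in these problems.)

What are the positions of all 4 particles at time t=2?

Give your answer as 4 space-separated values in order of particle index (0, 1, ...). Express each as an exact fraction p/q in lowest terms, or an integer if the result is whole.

Answer: -2 5 10 18

Derivation:
Collision at t=11/8: particles 1 and 2 swap velocities; positions: p0=-11/8 p1=15/2 p2=15/2 p3=139/8; velocities now: v0=-1 v1=-4 v2=4 v3=1
Advance to t=2 (no further collisions before then); velocities: v0=-1 v1=-4 v2=4 v3=1; positions = -2 5 10 18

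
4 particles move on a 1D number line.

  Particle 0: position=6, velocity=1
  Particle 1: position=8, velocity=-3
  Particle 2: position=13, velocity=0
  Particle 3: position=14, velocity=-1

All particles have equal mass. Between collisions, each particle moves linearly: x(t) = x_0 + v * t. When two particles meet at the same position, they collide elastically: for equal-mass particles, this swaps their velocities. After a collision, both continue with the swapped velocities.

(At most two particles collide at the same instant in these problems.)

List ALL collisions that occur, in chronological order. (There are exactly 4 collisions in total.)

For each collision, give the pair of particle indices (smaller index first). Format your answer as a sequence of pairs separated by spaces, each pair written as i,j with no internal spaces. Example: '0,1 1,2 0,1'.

Answer: 0,1 2,3 1,2 2,3

Derivation:
Collision at t=1/2: particles 0 and 1 swap velocities; positions: p0=13/2 p1=13/2 p2=13 p3=27/2; velocities now: v0=-3 v1=1 v2=0 v3=-1
Collision at t=1: particles 2 and 3 swap velocities; positions: p0=5 p1=7 p2=13 p3=13; velocities now: v0=-3 v1=1 v2=-1 v3=0
Collision at t=4: particles 1 and 2 swap velocities; positions: p0=-4 p1=10 p2=10 p3=13; velocities now: v0=-3 v1=-1 v2=1 v3=0
Collision at t=7: particles 2 and 3 swap velocities; positions: p0=-13 p1=7 p2=13 p3=13; velocities now: v0=-3 v1=-1 v2=0 v3=1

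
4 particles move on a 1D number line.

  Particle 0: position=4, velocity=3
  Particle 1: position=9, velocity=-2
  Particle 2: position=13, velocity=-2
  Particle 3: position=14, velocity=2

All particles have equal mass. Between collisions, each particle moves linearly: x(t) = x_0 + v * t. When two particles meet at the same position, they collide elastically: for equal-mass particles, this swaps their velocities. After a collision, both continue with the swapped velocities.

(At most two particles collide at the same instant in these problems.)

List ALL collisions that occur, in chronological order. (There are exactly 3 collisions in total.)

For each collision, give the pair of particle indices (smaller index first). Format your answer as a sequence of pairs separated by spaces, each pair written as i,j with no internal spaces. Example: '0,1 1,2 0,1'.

Answer: 0,1 1,2 2,3

Derivation:
Collision at t=1: particles 0 and 1 swap velocities; positions: p0=7 p1=7 p2=11 p3=16; velocities now: v0=-2 v1=3 v2=-2 v3=2
Collision at t=9/5: particles 1 and 2 swap velocities; positions: p0=27/5 p1=47/5 p2=47/5 p3=88/5; velocities now: v0=-2 v1=-2 v2=3 v3=2
Collision at t=10: particles 2 and 3 swap velocities; positions: p0=-11 p1=-7 p2=34 p3=34; velocities now: v0=-2 v1=-2 v2=2 v3=3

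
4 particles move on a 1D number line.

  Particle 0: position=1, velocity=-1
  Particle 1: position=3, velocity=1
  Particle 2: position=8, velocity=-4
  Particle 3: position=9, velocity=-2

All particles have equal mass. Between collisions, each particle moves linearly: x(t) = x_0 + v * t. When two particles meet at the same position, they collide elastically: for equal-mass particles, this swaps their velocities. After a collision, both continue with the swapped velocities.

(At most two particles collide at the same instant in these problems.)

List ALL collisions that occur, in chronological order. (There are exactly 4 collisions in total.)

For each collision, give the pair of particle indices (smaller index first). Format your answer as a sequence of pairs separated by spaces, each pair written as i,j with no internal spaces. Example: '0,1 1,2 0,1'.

Answer: 1,2 2,3 0,1 1,2

Derivation:
Collision at t=1: particles 1 and 2 swap velocities; positions: p0=0 p1=4 p2=4 p3=7; velocities now: v0=-1 v1=-4 v2=1 v3=-2
Collision at t=2: particles 2 and 3 swap velocities; positions: p0=-1 p1=0 p2=5 p3=5; velocities now: v0=-1 v1=-4 v2=-2 v3=1
Collision at t=7/3: particles 0 and 1 swap velocities; positions: p0=-4/3 p1=-4/3 p2=13/3 p3=16/3; velocities now: v0=-4 v1=-1 v2=-2 v3=1
Collision at t=8: particles 1 and 2 swap velocities; positions: p0=-24 p1=-7 p2=-7 p3=11; velocities now: v0=-4 v1=-2 v2=-1 v3=1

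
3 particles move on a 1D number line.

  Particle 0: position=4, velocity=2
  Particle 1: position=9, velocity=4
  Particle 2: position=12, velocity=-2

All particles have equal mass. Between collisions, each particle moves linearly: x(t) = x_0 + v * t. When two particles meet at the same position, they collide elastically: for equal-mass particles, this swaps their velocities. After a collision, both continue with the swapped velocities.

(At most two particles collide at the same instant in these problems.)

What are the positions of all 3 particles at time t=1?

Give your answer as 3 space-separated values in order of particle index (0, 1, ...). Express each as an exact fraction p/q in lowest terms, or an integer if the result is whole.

Answer: 6 10 13

Derivation:
Collision at t=1/2: particles 1 and 2 swap velocities; positions: p0=5 p1=11 p2=11; velocities now: v0=2 v1=-2 v2=4
Advance to t=1 (no further collisions before then); velocities: v0=2 v1=-2 v2=4; positions = 6 10 13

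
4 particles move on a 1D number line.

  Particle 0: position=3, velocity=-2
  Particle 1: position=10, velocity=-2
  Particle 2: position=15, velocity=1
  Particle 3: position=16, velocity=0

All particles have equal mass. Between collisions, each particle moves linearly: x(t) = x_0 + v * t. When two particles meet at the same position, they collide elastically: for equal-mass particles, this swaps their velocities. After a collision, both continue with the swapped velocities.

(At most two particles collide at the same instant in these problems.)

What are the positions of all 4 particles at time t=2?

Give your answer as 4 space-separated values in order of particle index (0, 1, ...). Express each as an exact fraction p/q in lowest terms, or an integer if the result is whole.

Collision at t=1: particles 2 and 3 swap velocities; positions: p0=1 p1=8 p2=16 p3=16; velocities now: v0=-2 v1=-2 v2=0 v3=1
Advance to t=2 (no further collisions before then); velocities: v0=-2 v1=-2 v2=0 v3=1; positions = -1 6 16 17

Answer: -1 6 16 17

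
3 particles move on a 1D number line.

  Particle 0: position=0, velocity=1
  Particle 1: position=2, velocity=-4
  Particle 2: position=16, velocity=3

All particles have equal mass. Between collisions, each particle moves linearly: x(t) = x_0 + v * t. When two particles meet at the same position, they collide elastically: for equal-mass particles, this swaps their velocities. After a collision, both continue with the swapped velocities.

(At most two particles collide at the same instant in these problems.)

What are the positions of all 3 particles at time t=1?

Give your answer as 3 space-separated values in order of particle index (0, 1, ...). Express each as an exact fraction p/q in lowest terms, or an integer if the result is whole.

Answer: -2 1 19

Derivation:
Collision at t=2/5: particles 0 and 1 swap velocities; positions: p0=2/5 p1=2/5 p2=86/5; velocities now: v0=-4 v1=1 v2=3
Advance to t=1 (no further collisions before then); velocities: v0=-4 v1=1 v2=3; positions = -2 1 19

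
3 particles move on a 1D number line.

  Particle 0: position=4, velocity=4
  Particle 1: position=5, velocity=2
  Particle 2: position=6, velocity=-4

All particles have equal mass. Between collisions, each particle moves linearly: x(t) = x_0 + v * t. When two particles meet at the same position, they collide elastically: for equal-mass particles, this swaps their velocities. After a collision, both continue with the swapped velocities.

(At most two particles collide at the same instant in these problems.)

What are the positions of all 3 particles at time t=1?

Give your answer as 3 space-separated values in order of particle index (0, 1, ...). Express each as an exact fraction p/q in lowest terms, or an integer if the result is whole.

Answer: 2 7 8

Derivation:
Collision at t=1/6: particles 1 and 2 swap velocities; positions: p0=14/3 p1=16/3 p2=16/3; velocities now: v0=4 v1=-4 v2=2
Collision at t=1/4: particles 0 and 1 swap velocities; positions: p0=5 p1=5 p2=11/2; velocities now: v0=-4 v1=4 v2=2
Collision at t=1/2: particles 1 and 2 swap velocities; positions: p0=4 p1=6 p2=6; velocities now: v0=-4 v1=2 v2=4
Advance to t=1 (no further collisions before then); velocities: v0=-4 v1=2 v2=4; positions = 2 7 8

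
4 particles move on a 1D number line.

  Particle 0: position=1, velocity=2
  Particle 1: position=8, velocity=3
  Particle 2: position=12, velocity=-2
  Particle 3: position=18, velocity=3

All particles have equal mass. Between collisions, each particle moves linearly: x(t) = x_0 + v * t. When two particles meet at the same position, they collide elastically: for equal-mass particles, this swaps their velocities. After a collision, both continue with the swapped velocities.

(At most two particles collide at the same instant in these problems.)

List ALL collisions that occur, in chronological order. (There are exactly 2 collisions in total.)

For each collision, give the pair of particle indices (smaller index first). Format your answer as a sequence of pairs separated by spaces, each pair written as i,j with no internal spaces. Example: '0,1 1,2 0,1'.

Collision at t=4/5: particles 1 and 2 swap velocities; positions: p0=13/5 p1=52/5 p2=52/5 p3=102/5; velocities now: v0=2 v1=-2 v2=3 v3=3
Collision at t=11/4: particles 0 and 1 swap velocities; positions: p0=13/2 p1=13/2 p2=65/4 p3=105/4; velocities now: v0=-2 v1=2 v2=3 v3=3

Answer: 1,2 0,1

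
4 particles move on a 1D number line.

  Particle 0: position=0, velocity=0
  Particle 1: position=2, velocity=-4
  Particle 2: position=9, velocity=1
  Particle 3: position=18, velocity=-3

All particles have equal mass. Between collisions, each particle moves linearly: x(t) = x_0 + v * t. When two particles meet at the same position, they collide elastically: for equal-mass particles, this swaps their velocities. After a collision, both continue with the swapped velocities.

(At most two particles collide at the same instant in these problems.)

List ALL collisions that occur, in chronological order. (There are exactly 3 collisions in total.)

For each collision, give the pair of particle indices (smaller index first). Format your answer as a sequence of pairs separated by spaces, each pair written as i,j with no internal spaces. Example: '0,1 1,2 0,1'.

Answer: 0,1 2,3 1,2

Derivation:
Collision at t=1/2: particles 0 and 1 swap velocities; positions: p0=0 p1=0 p2=19/2 p3=33/2; velocities now: v0=-4 v1=0 v2=1 v3=-3
Collision at t=9/4: particles 2 and 3 swap velocities; positions: p0=-7 p1=0 p2=45/4 p3=45/4; velocities now: v0=-4 v1=0 v2=-3 v3=1
Collision at t=6: particles 1 and 2 swap velocities; positions: p0=-22 p1=0 p2=0 p3=15; velocities now: v0=-4 v1=-3 v2=0 v3=1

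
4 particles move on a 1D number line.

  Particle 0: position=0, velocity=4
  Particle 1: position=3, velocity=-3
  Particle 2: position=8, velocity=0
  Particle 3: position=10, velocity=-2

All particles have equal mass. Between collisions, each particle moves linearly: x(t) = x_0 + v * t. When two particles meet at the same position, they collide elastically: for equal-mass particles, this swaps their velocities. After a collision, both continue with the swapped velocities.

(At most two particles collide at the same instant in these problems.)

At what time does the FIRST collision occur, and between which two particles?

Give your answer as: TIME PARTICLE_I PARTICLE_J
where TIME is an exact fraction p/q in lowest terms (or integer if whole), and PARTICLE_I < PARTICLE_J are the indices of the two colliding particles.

Pair (0,1): pos 0,3 vel 4,-3 -> gap=3, closing at 7/unit, collide at t=3/7
Pair (1,2): pos 3,8 vel -3,0 -> not approaching (rel speed -3 <= 0)
Pair (2,3): pos 8,10 vel 0,-2 -> gap=2, closing at 2/unit, collide at t=1
Earliest collision: t=3/7 between 0 and 1

Answer: 3/7 0 1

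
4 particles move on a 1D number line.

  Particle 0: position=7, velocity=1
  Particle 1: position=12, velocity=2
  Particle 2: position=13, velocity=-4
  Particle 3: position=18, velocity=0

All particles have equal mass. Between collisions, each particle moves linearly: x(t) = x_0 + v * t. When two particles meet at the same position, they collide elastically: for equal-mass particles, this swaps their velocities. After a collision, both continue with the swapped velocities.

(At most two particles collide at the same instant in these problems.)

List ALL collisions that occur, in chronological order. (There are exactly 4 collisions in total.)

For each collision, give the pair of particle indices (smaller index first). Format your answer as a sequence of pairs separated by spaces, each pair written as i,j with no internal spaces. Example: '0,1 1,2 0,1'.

Collision at t=1/6: particles 1 and 2 swap velocities; positions: p0=43/6 p1=37/3 p2=37/3 p3=18; velocities now: v0=1 v1=-4 v2=2 v3=0
Collision at t=6/5: particles 0 and 1 swap velocities; positions: p0=41/5 p1=41/5 p2=72/5 p3=18; velocities now: v0=-4 v1=1 v2=2 v3=0
Collision at t=3: particles 2 and 3 swap velocities; positions: p0=1 p1=10 p2=18 p3=18; velocities now: v0=-4 v1=1 v2=0 v3=2
Collision at t=11: particles 1 and 2 swap velocities; positions: p0=-31 p1=18 p2=18 p3=34; velocities now: v0=-4 v1=0 v2=1 v3=2

Answer: 1,2 0,1 2,3 1,2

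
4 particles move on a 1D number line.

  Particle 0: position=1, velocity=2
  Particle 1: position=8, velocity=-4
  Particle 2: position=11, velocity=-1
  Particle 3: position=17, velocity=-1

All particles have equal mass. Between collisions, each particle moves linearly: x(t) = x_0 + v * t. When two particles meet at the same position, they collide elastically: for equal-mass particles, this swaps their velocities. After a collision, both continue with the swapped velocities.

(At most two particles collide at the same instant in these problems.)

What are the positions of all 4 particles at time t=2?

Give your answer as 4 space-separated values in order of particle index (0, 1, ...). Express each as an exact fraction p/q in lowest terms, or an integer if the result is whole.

Collision at t=7/6: particles 0 and 1 swap velocities; positions: p0=10/3 p1=10/3 p2=59/6 p3=95/6; velocities now: v0=-4 v1=2 v2=-1 v3=-1
Advance to t=2 (no further collisions before then); velocities: v0=-4 v1=2 v2=-1 v3=-1; positions = 0 5 9 15

Answer: 0 5 9 15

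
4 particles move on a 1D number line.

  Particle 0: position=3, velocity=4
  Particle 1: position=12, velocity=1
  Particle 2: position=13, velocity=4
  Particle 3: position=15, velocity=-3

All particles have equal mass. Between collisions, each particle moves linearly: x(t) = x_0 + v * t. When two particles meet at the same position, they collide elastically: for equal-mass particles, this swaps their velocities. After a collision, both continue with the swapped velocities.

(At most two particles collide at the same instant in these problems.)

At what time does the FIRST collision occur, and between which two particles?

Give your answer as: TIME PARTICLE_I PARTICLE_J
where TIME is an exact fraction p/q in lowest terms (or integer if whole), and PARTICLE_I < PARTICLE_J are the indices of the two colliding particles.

Pair (0,1): pos 3,12 vel 4,1 -> gap=9, closing at 3/unit, collide at t=3
Pair (1,2): pos 12,13 vel 1,4 -> not approaching (rel speed -3 <= 0)
Pair (2,3): pos 13,15 vel 4,-3 -> gap=2, closing at 7/unit, collide at t=2/7
Earliest collision: t=2/7 between 2 and 3

Answer: 2/7 2 3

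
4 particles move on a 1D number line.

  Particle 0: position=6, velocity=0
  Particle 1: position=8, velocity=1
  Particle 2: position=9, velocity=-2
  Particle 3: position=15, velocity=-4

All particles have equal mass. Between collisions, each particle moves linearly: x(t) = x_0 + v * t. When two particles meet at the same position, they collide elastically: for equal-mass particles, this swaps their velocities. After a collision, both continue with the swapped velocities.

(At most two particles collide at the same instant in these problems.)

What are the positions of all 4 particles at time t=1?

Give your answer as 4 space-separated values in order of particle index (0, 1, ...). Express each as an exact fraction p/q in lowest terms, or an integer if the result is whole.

Collision at t=1/3: particles 1 and 2 swap velocities; positions: p0=6 p1=25/3 p2=25/3 p3=41/3; velocities now: v0=0 v1=-2 v2=1 v3=-4
Advance to t=1 (no further collisions before then); velocities: v0=0 v1=-2 v2=1 v3=-4; positions = 6 7 9 11

Answer: 6 7 9 11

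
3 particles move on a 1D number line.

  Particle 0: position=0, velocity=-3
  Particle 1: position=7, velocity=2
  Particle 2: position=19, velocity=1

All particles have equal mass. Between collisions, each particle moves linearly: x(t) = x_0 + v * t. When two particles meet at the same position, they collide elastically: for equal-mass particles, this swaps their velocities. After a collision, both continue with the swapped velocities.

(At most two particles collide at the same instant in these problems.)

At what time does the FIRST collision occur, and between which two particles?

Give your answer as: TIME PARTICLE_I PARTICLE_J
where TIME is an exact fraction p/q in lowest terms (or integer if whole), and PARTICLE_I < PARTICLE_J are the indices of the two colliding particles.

Pair (0,1): pos 0,7 vel -3,2 -> not approaching (rel speed -5 <= 0)
Pair (1,2): pos 7,19 vel 2,1 -> gap=12, closing at 1/unit, collide at t=12
Earliest collision: t=12 between 1 and 2

Answer: 12 1 2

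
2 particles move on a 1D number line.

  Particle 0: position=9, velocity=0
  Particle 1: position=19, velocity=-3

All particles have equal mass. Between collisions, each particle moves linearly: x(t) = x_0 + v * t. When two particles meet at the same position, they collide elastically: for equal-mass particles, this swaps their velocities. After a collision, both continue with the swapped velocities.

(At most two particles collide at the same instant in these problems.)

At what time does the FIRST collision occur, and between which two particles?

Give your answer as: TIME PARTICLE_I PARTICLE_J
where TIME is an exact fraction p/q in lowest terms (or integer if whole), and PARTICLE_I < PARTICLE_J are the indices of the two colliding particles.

Pair (0,1): pos 9,19 vel 0,-3 -> gap=10, closing at 3/unit, collide at t=10/3
Earliest collision: t=10/3 between 0 and 1

Answer: 10/3 0 1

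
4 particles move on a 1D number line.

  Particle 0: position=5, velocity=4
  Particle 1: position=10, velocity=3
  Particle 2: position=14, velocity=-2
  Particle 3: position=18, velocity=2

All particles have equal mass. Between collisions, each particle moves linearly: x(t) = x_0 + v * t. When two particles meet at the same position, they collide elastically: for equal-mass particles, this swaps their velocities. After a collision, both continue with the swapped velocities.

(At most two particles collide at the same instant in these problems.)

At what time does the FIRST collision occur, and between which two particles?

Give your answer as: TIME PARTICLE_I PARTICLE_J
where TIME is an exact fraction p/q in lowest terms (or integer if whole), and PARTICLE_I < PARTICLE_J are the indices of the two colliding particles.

Answer: 4/5 1 2

Derivation:
Pair (0,1): pos 5,10 vel 4,3 -> gap=5, closing at 1/unit, collide at t=5
Pair (1,2): pos 10,14 vel 3,-2 -> gap=4, closing at 5/unit, collide at t=4/5
Pair (2,3): pos 14,18 vel -2,2 -> not approaching (rel speed -4 <= 0)
Earliest collision: t=4/5 between 1 and 2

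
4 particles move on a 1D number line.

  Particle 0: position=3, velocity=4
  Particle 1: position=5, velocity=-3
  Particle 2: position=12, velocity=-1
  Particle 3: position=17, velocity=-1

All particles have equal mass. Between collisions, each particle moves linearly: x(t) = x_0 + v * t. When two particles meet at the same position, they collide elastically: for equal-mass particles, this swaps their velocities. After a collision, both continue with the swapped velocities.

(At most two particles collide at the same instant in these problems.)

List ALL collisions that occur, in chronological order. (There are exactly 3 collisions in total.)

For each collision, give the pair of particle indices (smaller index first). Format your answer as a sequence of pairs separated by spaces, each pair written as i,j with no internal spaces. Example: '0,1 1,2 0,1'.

Answer: 0,1 1,2 2,3

Derivation:
Collision at t=2/7: particles 0 and 1 swap velocities; positions: p0=29/7 p1=29/7 p2=82/7 p3=117/7; velocities now: v0=-3 v1=4 v2=-1 v3=-1
Collision at t=9/5: particles 1 and 2 swap velocities; positions: p0=-2/5 p1=51/5 p2=51/5 p3=76/5; velocities now: v0=-3 v1=-1 v2=4 v3=-1
Collision at t=14/5: particles 2 and 3 swap velocities; positions: p0=-17/5 p1=46/5 p2=71/5 p3=71/5; velocities now: v0=-3 v1=-1 v2=-1 v3=4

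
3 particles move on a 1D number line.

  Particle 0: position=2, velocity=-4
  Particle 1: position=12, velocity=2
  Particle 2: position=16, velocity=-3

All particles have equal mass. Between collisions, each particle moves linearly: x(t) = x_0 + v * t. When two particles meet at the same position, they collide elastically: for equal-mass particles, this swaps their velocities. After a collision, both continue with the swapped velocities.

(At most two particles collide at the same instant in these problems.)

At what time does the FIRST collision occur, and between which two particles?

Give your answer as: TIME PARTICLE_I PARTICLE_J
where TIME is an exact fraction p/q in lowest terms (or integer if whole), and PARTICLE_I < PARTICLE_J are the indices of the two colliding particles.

Pair (0,1): pos 2,12 vel -4,2 -> not approaching (rel speed -6 <= 0)
Pair (1,2): pos 12,16 vel 2,-3 -> gap=4, closing at 5/unit, collide at t=4/5
Earliest collision: t=4/5 between 1 and 2

Answer: 4/5 1 2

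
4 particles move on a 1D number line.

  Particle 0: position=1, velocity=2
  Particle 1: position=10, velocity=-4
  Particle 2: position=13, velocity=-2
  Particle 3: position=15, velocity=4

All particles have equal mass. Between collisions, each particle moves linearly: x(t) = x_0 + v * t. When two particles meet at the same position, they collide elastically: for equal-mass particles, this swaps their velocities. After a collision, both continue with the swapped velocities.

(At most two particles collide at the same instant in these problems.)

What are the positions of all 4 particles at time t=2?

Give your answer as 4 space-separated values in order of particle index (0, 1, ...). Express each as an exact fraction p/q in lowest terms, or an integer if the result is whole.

Collision at t=3/2: particles 0 and 1 swap velocities; positions: p0=4 p1=4 p2=10 p3=21; velocities now: v0=-4 v1=2 v2=-2 v3=4
Advance to t=2 (no further collisions before then); velocities: v0=-4 v1=2 v2=-2 v3=4; positions = 2 5 9 23

Answer: 2 5 9 23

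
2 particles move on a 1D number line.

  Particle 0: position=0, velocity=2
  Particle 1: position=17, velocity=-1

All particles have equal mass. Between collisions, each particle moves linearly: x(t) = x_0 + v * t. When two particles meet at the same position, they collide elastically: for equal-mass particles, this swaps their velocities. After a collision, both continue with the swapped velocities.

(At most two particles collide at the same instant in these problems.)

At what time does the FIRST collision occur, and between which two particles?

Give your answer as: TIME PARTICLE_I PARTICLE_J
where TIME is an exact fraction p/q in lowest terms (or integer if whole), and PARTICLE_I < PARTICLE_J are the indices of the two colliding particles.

Answer: 17/3 0 1

Derivation:
Pair (0,1): pos 0,17 vel 2,-1 -> gap=17, closing at 3/unit, collide at t=17/3
Earliest collision: t=17/3 between 0 and 1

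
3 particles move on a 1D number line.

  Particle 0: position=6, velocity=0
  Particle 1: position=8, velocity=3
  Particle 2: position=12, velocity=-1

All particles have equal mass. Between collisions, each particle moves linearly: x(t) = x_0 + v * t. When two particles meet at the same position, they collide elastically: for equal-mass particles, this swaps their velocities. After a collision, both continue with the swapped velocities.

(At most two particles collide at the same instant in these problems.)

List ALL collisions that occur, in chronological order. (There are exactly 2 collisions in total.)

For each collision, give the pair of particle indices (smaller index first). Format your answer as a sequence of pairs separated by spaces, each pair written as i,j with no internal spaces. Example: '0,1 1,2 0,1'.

Answer: 1,2 0,1

Derivation:
Collision at t=1: particles 1 and 2 swap velocities; positions: p0=6 p1=11 p2=11; velocities now: v0=0 v1=-1 v2=3
Collision at t=6: particles 0 and 1 swap velocities; positions: p0=6 p1=6 p2=26; velocities now: v0=-1 v1=0 v2=3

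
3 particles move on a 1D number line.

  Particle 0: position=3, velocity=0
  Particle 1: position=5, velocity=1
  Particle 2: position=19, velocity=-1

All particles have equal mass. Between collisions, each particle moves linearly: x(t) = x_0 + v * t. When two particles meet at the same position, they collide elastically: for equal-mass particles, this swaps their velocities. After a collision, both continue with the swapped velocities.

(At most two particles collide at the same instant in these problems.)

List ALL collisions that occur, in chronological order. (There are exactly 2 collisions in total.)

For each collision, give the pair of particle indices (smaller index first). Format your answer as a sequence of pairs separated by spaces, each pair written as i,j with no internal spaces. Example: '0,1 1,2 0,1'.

Answer: 1,2 0,1

Derivation:
Collision at t=7: particles 1 and 2 swap velocities; positions: p0=3 p1=12 p2=12; velocities now: v0=0 v1=-1 v2=1
Collision at t=16: particles 0 and 1 swap velocities; positions: p0=3 p1=3 p2=21; velocities now: v0=-1 v1=0 v2=1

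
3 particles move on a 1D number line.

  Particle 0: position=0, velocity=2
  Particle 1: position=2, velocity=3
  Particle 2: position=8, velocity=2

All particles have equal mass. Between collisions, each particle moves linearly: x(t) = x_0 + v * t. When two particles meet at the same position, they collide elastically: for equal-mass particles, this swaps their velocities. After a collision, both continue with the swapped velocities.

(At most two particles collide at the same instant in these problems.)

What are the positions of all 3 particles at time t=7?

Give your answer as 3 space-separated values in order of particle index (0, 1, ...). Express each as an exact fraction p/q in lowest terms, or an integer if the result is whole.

Collision at t=6: particles 1 and 2 swap velocities; positions: p0=12 p1=20 p2=20; velocities now: v0=2 v1=2 v2=3
Advance to t=7 (no further collisions before then); velocities: v0=2 v1=2 v2=3; positions = 14 22 23

Answer: 14 22 23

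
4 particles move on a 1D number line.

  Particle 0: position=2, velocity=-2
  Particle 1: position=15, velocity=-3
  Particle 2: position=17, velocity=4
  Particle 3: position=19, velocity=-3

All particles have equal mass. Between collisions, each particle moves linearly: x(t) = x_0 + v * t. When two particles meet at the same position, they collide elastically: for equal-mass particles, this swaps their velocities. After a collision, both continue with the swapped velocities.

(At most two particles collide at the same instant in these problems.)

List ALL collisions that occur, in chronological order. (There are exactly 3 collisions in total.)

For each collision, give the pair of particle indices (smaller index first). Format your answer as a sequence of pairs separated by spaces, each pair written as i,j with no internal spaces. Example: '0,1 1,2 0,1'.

Answer: 2,3 0,1 1,2

Derivation:
Collision at t=2/7: particles 2 and 3 swap velocities; positions: p0=10/7 p1=99/7 p2=127/7 p3=127/7; velocities now: v0=-2 v1=-3 v2=-3 v3=4
Collision at t=13: particles 0 and 1 swap velocities; positions: p0=-24 p1=-24 p2=-20 p3=69; velocities now: v0=-3 v1=-2 v2=-3 v3=4
Collision at t=17: particles 1 and 2 swap velocities; positions: p0=-36 p1=-32 p2=-32 p3=85; velocities now: v0=-3 v1=-3 v2=-2 v3=4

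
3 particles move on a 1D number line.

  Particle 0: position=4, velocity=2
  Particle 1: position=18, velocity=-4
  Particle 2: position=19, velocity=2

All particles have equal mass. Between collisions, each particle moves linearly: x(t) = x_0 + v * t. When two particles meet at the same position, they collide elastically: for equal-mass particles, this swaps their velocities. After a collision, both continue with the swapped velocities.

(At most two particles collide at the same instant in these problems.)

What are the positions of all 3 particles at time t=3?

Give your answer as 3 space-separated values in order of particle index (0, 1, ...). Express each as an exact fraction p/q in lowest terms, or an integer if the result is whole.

Answer: 6 10 25

Derivation:
Collision at t=7/3: particles 0 and 1 swap velocities; positions: p0=26/3 p1=26/3 p2=71/3; velocities now: v0=-4 v1=2 v2=2
Advance to t=3 (no further collisions before then); velocities: v0=-4 v1=2 v2=2; positions = 6 10 25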